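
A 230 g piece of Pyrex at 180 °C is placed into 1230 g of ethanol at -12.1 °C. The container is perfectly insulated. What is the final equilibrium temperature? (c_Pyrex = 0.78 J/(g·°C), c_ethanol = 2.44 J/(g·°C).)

|Q_Pyrex| = |Q_ethanol|:
230*0.78*(180 − T) = 1230*2.44*(T − (-12.1))
179.4(180 − T) = 3001.2(T − (-12.1))
3180.6 T = -4022.5  ⇒  T ≈ -1.26 °C

T_f ≈ -1.3 °C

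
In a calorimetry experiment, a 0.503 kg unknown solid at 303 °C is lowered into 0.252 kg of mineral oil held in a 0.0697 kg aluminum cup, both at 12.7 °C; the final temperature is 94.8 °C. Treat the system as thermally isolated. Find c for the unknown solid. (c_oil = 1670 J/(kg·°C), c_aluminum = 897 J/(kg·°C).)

Energy conservation, ΣQ = 0:
0.503·c·(94.8 − 303) + 0.252·1670·(94.8 − 12.7) + 0.0697·897·(94.8 − 12.7) = 0
-104.72 c = -39684
c = -39684/-104.72 ≈ 378.9 J/(kg·°C)

c ≈ 379 J/(kg·°C)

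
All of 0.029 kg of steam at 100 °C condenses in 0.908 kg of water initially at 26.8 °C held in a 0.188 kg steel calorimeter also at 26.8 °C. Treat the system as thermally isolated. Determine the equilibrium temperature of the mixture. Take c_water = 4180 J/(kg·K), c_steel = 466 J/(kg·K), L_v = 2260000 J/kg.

T_f ≈ 45.4 °C

Taking heat into each body as positive, Σ m c ΔT = 0:
steam→water at 100 °C releases m L_v = 0.029·2260000 = 65540
  condensate cools 100→T: 0.029·4180·(T − 100) = 121.22(T − 100)
  original water: 3795.4(T − 26.8)
  steel cup: 0.188·466·(T − 26.8) = 87.61(T − 26.8)
4004.3 T = 65540 + 12122 + 104066 = 181728
T ≈ 45.38 °C, under the boiling point, so the assumption holds.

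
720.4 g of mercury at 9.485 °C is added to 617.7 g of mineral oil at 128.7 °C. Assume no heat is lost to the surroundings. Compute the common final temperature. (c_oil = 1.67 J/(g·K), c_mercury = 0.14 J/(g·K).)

Energy conservation, ΣQ = 0:
617.7·1.67·(T − 128.7) + 720.4·0.14·(T − 9.485) = 0
1031.6(T − 128.7) + 100.86(T − 9.485) = 0
(1031.6 + 100.86) T = 1031.6·128.7 + 100.86·9.485
T = 133718/1132.4 ≈ 118.08 °C

T_f ≈ 118.1 °C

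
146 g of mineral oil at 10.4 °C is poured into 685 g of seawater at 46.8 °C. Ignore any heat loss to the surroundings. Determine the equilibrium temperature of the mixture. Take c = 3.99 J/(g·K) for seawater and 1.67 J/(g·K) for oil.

T_f is the heat-capacity-weighted average of the initial temperatures:
T_f = (2733.2·46.8 + 243.82·10.4) / (2733.2 + 243.82)
    = 130447 / 2977 ≈ 43.82 °C

T_f ≈ 43.8 °C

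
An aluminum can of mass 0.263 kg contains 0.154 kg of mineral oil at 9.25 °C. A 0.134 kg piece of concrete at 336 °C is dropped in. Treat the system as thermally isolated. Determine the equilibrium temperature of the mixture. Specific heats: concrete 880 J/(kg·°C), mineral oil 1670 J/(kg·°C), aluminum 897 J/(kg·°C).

T_f ≈ 72.3 °C

T_f = Σ m_i c_i T_i / Σ m_i c_i:
T_f = (117.92×336 + 257.18×9.25 + 235.91×9.25) / (117.92 + 257.18 + 235.91)
    = 44182 / 611.01 ≈ 72.31 °C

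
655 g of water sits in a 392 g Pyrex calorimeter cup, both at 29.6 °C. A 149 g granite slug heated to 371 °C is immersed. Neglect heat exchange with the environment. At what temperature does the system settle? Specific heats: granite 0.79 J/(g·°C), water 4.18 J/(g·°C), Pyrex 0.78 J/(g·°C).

Conservation of energy gives ΣQ = 0:
149·0.79·(T − 371) + 655·4.18·(T − 29.6) + 392·0.78·(T − 29.6) = 0
117.71(T − 371) + 2737.9(T − 29.6) + 305.76(T − 29.6) = 0
3161.4 T = 133763
T = 133763 / 3161.4 = 42.3 °C

T_f ≈ 42.3 °C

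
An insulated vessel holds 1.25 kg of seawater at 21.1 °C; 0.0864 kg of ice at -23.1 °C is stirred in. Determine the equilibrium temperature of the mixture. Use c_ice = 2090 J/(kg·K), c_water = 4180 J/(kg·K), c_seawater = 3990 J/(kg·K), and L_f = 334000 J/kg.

Taking heat into each body as positive, Σ m c ΔT = 0:
warm ice to 0 °C: 0.0864×2090×(0 − (-23.1)) = 4171.3
  latent heat to melt: 0.0864×334000 = 28858
  meltwater 0→T: 0.0864×4180×T = 361.15 T
  seawater cools: 1.25×3990×(T − 21.1) = 4987.5(T − 21.1)
5348.7 T = 105236 − 33029 = 72207
T ≈ 13.50 °C (positive, so assuming full melt was valid).

T_f ≈ 13.5 °C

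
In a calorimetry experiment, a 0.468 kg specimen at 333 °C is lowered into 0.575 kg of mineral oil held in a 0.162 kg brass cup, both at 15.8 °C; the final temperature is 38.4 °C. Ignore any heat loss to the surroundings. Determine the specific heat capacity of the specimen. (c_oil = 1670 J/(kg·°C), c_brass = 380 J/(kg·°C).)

c ≈ 167 J/(kg·°C)

Net heat exchanged in the isolated system is zero:
0.468×c×(38.4 − 333) + 0.575×1670×(38.4 − 15.8) + 0.162×380×(38.4 − 15.8) = 0
-137.87 c = -23093
c = -23093/-137.87 ≈ 167.5 J/(kg·°C)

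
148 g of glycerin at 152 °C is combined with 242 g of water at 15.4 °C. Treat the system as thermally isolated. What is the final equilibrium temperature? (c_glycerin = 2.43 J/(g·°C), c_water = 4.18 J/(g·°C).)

T_f ≈ 51.2 °C

T_f is the heat-capacity-weighted average of the initial temperatures:
T_f = (359.64×152 + 1011.6×15.4) / (359.64 + 1011.6)
    = 70243 / 1371.2 ≈ 51.23 °C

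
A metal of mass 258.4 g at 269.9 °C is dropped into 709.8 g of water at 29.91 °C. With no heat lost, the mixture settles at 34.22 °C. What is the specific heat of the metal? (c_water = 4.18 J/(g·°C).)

c ≈ 0.21 J/(g·°C)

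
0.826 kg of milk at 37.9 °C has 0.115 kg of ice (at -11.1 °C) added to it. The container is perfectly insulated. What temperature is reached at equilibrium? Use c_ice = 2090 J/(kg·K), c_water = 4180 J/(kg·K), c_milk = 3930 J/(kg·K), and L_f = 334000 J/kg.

Let T be the final temperature. ΣQ_i = 0:
warm ice to 0 °C: 0.115×2090×(0 − (-11.1)) = 2667.9
  fusion: m_ice L_f = 0.115×334000 = 38410
  warm the meltwater: 480.7 T
  milk: 3246.2(T − 37.9)
3726.9 T = 123030 − 41078 = 81952
T ≈ 21.99 °C — above 0 °C, consistent with complete melting.

T_f ≈ 22.0 °C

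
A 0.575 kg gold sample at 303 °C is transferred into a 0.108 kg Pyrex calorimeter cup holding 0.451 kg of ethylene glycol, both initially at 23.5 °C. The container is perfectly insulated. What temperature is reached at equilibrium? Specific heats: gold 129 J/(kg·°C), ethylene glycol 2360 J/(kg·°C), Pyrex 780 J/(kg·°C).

T_f ≈ 40.5 °C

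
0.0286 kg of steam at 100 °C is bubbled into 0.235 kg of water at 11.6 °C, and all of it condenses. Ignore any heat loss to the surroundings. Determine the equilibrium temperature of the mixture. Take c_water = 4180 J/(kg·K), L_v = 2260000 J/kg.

T_f ≈ 79.9 °C

Sum of m c ΔT and latent-heat terms is zero:
condense steam: −0.0286×2260000 = −64636
  condensate cools 100→T: 0.0286×4180×(T − 100) = 119.55(T − 100)
  original water: 982.3(T − 11.6)
1101.8 T = 64636 + 11955 + 11395 = 87985
T ≈ 79.85 °C, under the boiling point, so the assumption holds.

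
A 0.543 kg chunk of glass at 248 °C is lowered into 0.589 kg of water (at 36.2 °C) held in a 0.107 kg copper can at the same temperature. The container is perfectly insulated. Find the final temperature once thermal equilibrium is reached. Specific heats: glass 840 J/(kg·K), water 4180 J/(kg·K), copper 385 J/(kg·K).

Let T be the final temperature. ΣQ_i = 0:
0.543×840×(T − 248) + 0.589×4180×(T − 36.2) + 0.107×385×(T − 36.2) = 0
456.12(T − 248) + 2462(T − 36.2) + 41.2(T − 36.2) = 0
2959.3 T = 203734
T ≈ 68.84 °C

T_f ≈ 68.8 °C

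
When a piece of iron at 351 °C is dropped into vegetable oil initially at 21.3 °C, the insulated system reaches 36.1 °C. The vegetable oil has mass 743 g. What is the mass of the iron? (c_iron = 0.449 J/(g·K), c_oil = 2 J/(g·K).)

Energy conservation, ΣQ = 0:
m×0.449×(36.1 − 351) + 743×2×(36.1 − 21.3) = 0
-141.39 m = -21993
m = -21993/-141.39 ≈ 155.5 g

m ≈ 156 g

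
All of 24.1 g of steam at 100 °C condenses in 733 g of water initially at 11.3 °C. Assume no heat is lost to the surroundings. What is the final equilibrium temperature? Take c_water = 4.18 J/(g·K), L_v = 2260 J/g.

T_f ≈ 31.3 °C

Let T be the final temperature. ΣQ_i = 0:
steam→water at 100 °C releases m L_v = 24.1·2260 = 54466
  condensate cools 100→T: 24.1·4.18·(T − 100) = 100.74(T − 100)
  water warms: 733·4.18·(T − 11.3) = 3063.9(T − 11.3)
3164.7 T = 54466 + 10074 + 34623 = 99162
T ≈ 31.33 °C (< 100 °C, so full condensation is consistent).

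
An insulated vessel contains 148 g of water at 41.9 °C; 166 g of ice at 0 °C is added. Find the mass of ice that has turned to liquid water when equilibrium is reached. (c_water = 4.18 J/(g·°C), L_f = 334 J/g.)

m_melted ≈ 77.6 g

Water can give up m c ΔT = 148×4.18×41.9 = 25921 J before reaching 0 °C.
Fully melting the ice requires m_ice L_f = 166×334 = 55444 J.
25921 J < 55444 J, so only part of the ice melts and the system sits at 0 °C.
m_melted×334 = 25921  ⇒  m_melted ≈ 77.61 g.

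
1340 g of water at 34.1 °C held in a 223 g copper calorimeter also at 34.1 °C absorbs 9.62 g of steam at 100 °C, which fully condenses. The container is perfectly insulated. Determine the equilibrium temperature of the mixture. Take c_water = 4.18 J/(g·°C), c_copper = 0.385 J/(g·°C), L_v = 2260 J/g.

T_f ≈ 38.4 °C

Heat gained plus heat lost sum to zero:
steam→water at 100 °C releases m L_v = 9.62×2260 = 21741
  condensed water 100 °C→T: 40.21(T − 100)
  original water: 5601.2(T − 34.1)
  copper cup: 223×0.385×(T − 34.1) = 85.86(T − 34.1)
5727.3 T = 21741 + 4021.2 + 193929 = 219691
T ≈ 38.36 °C, under the boiling point, so the assumption holds.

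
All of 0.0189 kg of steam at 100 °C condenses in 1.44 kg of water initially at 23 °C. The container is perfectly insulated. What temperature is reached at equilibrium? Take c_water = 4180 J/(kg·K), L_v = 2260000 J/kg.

Sum of m c ΔT and latent-heat terms is zero:
condense steam: −0.0189×2260000 = −42714; condensate cools 100→T: 0.0189×4180×(T − 100) = 79(T − 100); water warms: 1.44×4180×(T − 23) = 6019.2(T − 23)
6098.2 T = 42714 + 7900.2 + 138442 = 189056
T ≈ 31.00 °C (< 100 °C, so full condensation is consistent).

T_f ≈ 31.0 °C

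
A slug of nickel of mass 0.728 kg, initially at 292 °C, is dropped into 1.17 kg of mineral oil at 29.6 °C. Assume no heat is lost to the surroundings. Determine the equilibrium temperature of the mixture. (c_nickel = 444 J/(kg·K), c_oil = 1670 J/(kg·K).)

With ΣQ=0 the equilibrium temperature is the m·c-weighted mean:
T_f = (323.23·292 + 1953.9·29.6) / (323.23 + 1953.9)
    = 152219 / 2277.1 ≈ 66.85 °C

T_f ≈ 66.8 °C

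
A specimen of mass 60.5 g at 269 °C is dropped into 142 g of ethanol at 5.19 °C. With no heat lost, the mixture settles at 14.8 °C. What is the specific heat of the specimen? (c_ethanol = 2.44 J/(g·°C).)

c ≈ 0.217 J/(g·°C)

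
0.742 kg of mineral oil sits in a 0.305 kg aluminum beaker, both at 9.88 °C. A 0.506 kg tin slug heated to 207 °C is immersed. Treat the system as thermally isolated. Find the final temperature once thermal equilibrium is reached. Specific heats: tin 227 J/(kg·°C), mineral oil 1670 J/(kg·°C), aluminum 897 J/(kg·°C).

T_f ≈ 23.8 °C

Heat gained plus heat lost sum to zero:
0.506*227*(T − 207) + 0.742*1670*(T − 9.88) + 0.305*897*(T − 9.88) = 0
114.86(T − 207) + 1239.1(T − 9.88) + 273.58(T − 9.88) = 0
1627.6 T = 38722
T ≈ 23.79 °C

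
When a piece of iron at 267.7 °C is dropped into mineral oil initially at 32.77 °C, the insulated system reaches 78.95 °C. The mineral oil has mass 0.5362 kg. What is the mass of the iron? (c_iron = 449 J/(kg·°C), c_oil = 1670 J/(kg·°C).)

m ≈ 0.488 kg

Let T be the final temperature. ΣQ_i = 0:
m·449·(78.95 − 267.7) + 0.5362·1670·(78.95 − 32.77) = 0
-84749 m = -41352
m = -41352/-84749 ≈ 0.4879 kg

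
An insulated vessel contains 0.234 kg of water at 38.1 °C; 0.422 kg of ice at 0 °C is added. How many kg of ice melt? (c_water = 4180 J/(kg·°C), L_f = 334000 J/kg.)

m_melted ≈ 0.112 kg

Cooling the water to 0 °C releases 0.234×4180×38.1 = 37266 J.
Melting all 0.422 kg of ice would need 0.422×334000 = 140948 J.
37266 J < 140948 J, so only part of the ice melts and the system sits at 0 °C.
m_melted×334000 = 37266  ⇒  m_melted ≈ 0.1116 kg.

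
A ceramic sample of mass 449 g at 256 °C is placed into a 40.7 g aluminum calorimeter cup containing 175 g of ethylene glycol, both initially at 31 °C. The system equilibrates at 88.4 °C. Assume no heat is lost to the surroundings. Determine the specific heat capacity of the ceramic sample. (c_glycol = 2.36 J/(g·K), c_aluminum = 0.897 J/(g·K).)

c ≈ 0.343 J/(g·K)

Setting the total heat transfer to zero:
449×c×(88.4 − 256) + 175×2.36×(88.4 − 31) + 40.7×0.897×(88.4 − 31) = 0
-75252 c = -25802
c = -25802/-75252 ≈ 0.3429 J/(g·K)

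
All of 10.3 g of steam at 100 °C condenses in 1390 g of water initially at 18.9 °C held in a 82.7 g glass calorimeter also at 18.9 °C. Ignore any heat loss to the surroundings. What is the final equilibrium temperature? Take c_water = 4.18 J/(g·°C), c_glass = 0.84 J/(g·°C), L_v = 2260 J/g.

T_f ≈ 23.4 °C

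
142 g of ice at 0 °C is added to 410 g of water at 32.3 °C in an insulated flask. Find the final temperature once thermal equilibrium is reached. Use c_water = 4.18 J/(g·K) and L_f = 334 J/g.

Net heat exchanged in the isolated system is zero:
latent heat to melt: 142×334 = 47428
  meltwater 0→T: 142×4.18×T = 593.56 T
  water: 1713.8(T − 32.3)
2307.4 T = 55356 − 47428 = 7927.7
T ≈ 3.44 °C — above 0 °C, consistent with complete melting.

T_f ≈ 3.4 °C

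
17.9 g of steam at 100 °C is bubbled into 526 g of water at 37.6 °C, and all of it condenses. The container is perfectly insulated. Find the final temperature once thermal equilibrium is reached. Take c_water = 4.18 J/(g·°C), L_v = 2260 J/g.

Let T be the final temperature. ΣQ_i = 0:
condense steam: −17.9×2260 = −40454; condensed water 100 °C→T: 74.82(T − 100); water warms: 526×4.18×(T − 37.6) = 2198.7(T − 37.6)
2273.5 T = 40454 + 7482.2 + 82670 = 130607
T ≈ 57.45 °C, under the boiling point, so the assumption holds.

T_f ≈ 57.4 °C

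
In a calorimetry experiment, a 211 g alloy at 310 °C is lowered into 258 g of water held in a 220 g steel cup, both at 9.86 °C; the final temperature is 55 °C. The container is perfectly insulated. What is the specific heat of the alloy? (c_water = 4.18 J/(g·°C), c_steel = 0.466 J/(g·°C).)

Net heat exchanged in the isolated system is zero:
211×c×(55 − 310) + 258×4.18×(55 − 9.86) + 220×0.466×(55 − 9.86) = 0
-53805 c = -53309
c = -53309/-53805 ≈ 0.9908 J/(g·°C)

c ≈ 0.991 J/(g·°C)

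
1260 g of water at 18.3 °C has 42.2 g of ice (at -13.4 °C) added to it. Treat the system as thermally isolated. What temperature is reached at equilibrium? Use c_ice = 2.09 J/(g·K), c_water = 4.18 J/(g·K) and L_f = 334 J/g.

Energy conservation, ΣQ = 0:
warm ice to 0 °C: 42.2×2.09×(0 − (-13.4)) = 1181.9
  fusion: m_ice L_f = 42.2×334 = 14095
  meltwater 0→T: 42.2×4.18×T = 176.4 T
  water: 5266.8(T − 18.3)
5443.2 T = 96382 − 15277 = 81106
T ≈ 14.90 °C (positive, so assuming full melt was valid).

T_f ≈ 14.9 °C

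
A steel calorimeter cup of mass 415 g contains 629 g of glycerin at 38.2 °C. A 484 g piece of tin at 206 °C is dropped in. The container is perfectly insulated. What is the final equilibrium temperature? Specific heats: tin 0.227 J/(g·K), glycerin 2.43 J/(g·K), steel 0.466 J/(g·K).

T_f ≈ 48.3 °C

Net heat exchanged in the isolated system is zero:
484*0.227*(T − 206) + 629*2.43*(T − 38.2) + 415*0.466*(T − 38.2) = 0
109.87(T − 206) + 1528.5(T − 38.2) + 193.39(T − 38.2) = 0
1831.7 T = 88408
T = 88408/1831.7 ≈ 48.26 °C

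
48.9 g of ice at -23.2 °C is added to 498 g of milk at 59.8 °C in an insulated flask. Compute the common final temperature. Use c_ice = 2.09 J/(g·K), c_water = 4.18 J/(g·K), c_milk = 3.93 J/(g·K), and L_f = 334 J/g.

Sum of m c ΔT and latent-heat terms is zero:
warm ice to 0 °C: 48.9·2.09·(0 − (-23.2)) = 2371.1
  melt ice: 48.9·334 = 16333
  warm the meltwater: 204.4 T
  milk cools: 498·3.93·(T − 59.8) = 1957.1(T − 59.8)
2161.5 T = 117037 − 18704 = 98333
T ≈ 45.49 °C — above 0 °C, consistent with complete melting.

T_f ≈ 45.5 °C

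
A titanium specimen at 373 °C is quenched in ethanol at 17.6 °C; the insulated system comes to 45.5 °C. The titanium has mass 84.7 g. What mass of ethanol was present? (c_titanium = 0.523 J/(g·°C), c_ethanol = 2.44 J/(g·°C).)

|Q_titanium| = |Q_ethanol|:
84.7·0.523·(373 − 45.5) = m·2.44·(45.5 − 17.6)
68.08 m = 14508  ⇒  m ≈ 213.1 g

m ≈ 213 g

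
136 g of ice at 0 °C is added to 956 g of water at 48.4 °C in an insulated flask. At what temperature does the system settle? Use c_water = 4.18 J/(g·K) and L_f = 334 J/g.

T_f ≈ 32.4 °C

Energy conservation, ΣQ = 0:
melt ice: 136·334 = 45424; meltwater 0→T: 136·4.18·T = 568.48 T; water cools: 956·4.18·(T − 48.4) = 3996.1(T − 48.4)
4564.6 T = 193410 − 45424 = 147986
T ≈ 32.42 °C. Since T > 0 °C, the all-ice-melts assumption holds.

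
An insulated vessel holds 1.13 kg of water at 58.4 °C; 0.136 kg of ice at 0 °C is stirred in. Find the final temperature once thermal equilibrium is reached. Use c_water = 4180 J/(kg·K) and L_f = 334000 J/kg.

T_f ≈ 43.5 °C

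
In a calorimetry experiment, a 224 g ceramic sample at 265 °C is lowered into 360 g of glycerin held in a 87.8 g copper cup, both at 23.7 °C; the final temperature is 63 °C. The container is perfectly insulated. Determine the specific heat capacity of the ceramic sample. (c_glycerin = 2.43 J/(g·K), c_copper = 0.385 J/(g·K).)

c ≈ 0.789 J/(g·K)

Net heat exchanged in the isolated system is zero:
224×c×(63 − 265) + 360×2.43×(63 − 23.7) + 87.8×0.385×(63 − 23.7) = 0
-45248 c = -35708
c = -35708/-45248 ≈ 0.7892 J/(g·K)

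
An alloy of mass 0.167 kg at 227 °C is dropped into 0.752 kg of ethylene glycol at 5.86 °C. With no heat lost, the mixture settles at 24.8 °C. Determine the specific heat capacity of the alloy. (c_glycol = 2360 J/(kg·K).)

Energy conservation, ΣQ = 0:
0.167·c·(24.8 − 227) + 0.752·2360·(24.8 − 5.86) = 0
-33.77 c = -33613
c = -33613/-33.77 ≈ 995.4 J/(kg·K)

c ≈ 995 J/(kg·K)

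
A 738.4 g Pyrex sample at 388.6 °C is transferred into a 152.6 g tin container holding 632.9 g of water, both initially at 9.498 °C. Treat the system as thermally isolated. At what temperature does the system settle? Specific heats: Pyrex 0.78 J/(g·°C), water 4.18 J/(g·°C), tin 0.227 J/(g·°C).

T_f = Σ m_i c_i T_i / Σ m_i c_i:
T_f = (575.95·388.6 + 2645.5·9.498 + 34.64·9.498) / (575.95 + 2645.5 + 34.64)
    = 249271 / 3256.1 ≈ 76.55 °C

T_f ≈ 76.6 °C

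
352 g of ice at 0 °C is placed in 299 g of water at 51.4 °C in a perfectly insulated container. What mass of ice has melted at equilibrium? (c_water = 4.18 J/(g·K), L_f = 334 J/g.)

m_melted ≈ 192 g

Cooling the water to 0 °C releases 299·4.18·51.4 = 64241 J.
Melting all 352 g of ice would need 352·334 = 117568 J.
Since 64241 < 117568 J, not all the ice melts; equilibrium is at 0 °C.
m_melt = 64241 / L_f = 192.3 g.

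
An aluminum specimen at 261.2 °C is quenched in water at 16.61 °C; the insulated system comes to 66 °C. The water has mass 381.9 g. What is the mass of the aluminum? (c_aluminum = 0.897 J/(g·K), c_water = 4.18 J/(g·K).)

m ≈ 450 g

Heat lost by the aluminum = heat gained by the water:
m×0.897×(261.2 − 66) = 381.9×4.18×(66 − 16.61)
175.09 m = 78843  ⇒  m ≈ 450.3 g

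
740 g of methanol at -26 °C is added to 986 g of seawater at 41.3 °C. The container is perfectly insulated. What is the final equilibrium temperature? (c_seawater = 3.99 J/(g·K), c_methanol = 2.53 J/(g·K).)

Setting the total heat transfer to zero:
986·3.99·(T − 41.3) + 740·2.53·(T − (-26)) = 0
(3934.1 + 1872.2) T = 3934.1·41.3 + 1872.2·(-26)
T = 113803 / 5806.3 = 19.6 °C

T_f ≈ 19.6 °C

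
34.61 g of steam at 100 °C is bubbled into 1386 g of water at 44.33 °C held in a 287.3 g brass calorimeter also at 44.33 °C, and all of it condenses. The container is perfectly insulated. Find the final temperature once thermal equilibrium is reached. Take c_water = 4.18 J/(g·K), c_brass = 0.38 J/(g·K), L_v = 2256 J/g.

T_f ≈ 58.6 °C

Energy conservation, ΣQ = 0:
steam→water at 100 °C releases m L_v = 34.61×2256 = 78080
  condensed water 100 °C→T: 144.67(T − 100)
  original water: 5793.5(T − 44.33)
  brass cup: 287.3×0.38×(T − 44.33) = 109.17(T − 44.33)
6047.3 T = 78080 + 14467 + 261665 = 354212
T ≈ 58.57 °C — below 100 °C, confirming all the steam condensed.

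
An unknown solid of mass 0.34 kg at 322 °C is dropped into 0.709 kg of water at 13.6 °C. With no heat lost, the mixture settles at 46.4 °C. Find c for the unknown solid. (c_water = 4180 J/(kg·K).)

c ≈ 1040 J/(kg·K)

Let T be the final temperature. ΣQ_i = 0:
0.34×c×(46.4 − 322) + 0.709×4180×(46.4 − 13.6) = 0
-93.7 c = -97207
c = -97207/-93.7 ≈ 1037 J/(kg·K)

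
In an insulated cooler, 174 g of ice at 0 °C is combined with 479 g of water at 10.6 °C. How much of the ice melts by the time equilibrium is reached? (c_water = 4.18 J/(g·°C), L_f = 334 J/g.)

Cooling the water to 0 °C releases 479·4.18·10.6 = 21224 J.
To melt every bit of ice: 174·334 = 58116 J.
21224 J < 58116 J, so only part of the ice melts and the system sits at 0 °C.
Mass melted = 21224/334 ≈ 63.54 g.

m_melted ≈ 63.5 g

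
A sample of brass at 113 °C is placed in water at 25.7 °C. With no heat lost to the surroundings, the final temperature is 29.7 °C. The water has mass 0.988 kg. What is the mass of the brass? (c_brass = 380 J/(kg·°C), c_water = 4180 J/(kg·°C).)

m ≈ 0.522 kg

Heat lost by the brass = heat gained by the water:
m·380·(113 − 29.7) = 0.988·4180·(29.7 − 25.7)
31654 m = 16519  ⇒  m ≈ 0.5219 kg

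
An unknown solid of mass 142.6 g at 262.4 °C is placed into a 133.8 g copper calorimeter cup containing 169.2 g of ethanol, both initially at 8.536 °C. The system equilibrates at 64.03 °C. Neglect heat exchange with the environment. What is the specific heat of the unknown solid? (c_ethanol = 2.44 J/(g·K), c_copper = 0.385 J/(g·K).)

Taking heat into each body as positive, Σ m c ΔT = 0:
142.6×c×(64.03 − 262.4) + 169.2×2.44×(64.03 − 8.536) + 133.8×0.385×(64.03 − 8.536) = 0
-28288 c = -25769
c = -25769/-28288 ≈ 0.911 J/(g·K)

c ≈ 0.911 J/(g·K)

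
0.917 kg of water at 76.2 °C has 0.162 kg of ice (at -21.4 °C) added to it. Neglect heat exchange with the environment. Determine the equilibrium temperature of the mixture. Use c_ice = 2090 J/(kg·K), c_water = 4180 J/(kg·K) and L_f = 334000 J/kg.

T_f ≈ 51.2 °C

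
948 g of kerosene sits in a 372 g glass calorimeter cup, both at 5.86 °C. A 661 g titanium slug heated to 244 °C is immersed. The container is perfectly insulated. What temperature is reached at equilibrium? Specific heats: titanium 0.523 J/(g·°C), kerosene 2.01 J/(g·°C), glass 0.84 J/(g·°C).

T_f ≈ 38.0 °C

T_f is the heat-capacity-weighted average of the initial temperatures:
T_f = (345.7×244 + 1905.5×5.86 + 312.48×5.86) / (345.7 + 1905.5 + 312.48)
    = 97349 / 2563.7 ≈ 37.97 °C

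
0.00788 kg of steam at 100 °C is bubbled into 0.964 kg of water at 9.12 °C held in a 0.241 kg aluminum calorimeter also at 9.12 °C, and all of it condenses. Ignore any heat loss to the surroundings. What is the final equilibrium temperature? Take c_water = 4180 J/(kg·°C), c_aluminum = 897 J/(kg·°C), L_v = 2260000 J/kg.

T_f ≈ 14.0 °C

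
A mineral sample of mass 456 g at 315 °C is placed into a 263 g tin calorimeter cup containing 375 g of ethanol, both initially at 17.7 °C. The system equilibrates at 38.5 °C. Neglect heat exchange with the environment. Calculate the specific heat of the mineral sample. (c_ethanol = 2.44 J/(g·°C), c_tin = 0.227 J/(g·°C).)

c ≈ 0.161 J/(g·°C)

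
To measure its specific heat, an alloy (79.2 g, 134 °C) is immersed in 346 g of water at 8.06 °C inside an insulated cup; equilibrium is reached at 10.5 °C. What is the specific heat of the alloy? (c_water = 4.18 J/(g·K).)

c ≈ 0.361 J/(g·K)

m_s c (T_s − T_f) = m_water c_water (T_f − T_0):
79.2·c·(134 − 10.5) = 346·4.18·(10.5 − 8.06)
9781.2 c = 3528.9  ⇒  c ≈ 0.3608 J/(g·K)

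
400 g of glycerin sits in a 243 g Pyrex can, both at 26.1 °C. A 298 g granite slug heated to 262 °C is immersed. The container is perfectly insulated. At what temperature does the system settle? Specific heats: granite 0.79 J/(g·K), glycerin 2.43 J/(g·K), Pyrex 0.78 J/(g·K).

Net heat exchanged in the isolated system is zero:
298*0.79*(T − 262) + 400*2.43*(T − 26.1) + 243*0.78*(T − 26.1) = 0
235.42(T − 262) + 972(T − 26.1) + 189.54(T − 26.1) = 0
(235.42 + 972 + 189.54) T = 235.42*262 + 972*26.1 + 189.54*26.1
T ≈ 65.85 °C

T_f ≈ 65.9 °C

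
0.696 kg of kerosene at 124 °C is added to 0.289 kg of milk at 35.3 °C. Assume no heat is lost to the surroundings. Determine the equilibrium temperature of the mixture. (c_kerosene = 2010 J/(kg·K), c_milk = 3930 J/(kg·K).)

T_f ≈ 84.3 °C

Setting the total heat transfer to zero:
0.696·2010·(T − 124) + 0.289·3930·(T − 35.3) = 0
1399(T − 124) + 1135.8(T − 35.3) = 0
2534.7 T = 213564
T ≈ 84.26 °C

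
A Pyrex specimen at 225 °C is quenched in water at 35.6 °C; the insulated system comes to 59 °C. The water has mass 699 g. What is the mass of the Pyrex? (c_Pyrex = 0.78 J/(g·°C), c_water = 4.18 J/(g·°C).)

m ≈ 528 g

Conservation of energy gives ΣQ = 0:
m×0.78×(59 − 225) + 699×4.18×(59 − 35.6) = 0
-129.48 m = -68371
m = -68371/-129.48 ≈ 528 g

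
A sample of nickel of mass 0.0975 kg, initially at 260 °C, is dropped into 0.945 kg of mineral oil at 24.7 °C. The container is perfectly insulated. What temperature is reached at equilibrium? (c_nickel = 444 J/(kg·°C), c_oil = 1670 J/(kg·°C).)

T_f is the heat-capacity-weighted average of the initial temperatures:
T_f = (43.29·260 + 1578.1·24.7) / (43.29 + 1578.1)
    = 50236 / 1621.4 ≈ 30.98 °C

T_f ≈ 31.0 °C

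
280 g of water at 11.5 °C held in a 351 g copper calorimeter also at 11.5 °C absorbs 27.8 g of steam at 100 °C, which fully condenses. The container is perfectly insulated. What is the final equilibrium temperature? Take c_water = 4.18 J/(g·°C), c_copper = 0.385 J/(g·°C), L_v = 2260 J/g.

Taking heat into each body as positive, Σ m c ΔT = 0:
condense steam: −27.8·2260 = −62828; condensed water 100 °C→T: 116.2(T − 100); original water: 1170.4(T − 11.5); copper cup: 351·0.385·(T − 11.5) = 135.13(T − 11.5)
1421.7 T = 62828 + 11620 + 15014 = 89462
T ≈ 62.92 °C (< 100 °C, so full condensation is consistent).

T_f ≈ 62.9 °C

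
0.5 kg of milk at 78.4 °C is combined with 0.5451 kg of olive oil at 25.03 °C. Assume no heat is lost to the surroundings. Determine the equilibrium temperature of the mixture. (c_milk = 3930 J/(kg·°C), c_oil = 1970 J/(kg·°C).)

Setting the total heat transfer to zero:
0.5*3930*(T − 78.4) + 0.5451*1970*(T − 25.03) = 0
1965(T − 78.4) + 1073.8(T − 25.03) = 0
(1965 + 1073.8) T = 1965*78.4 + 1073.8*25.03
T = 180934/3038.8 ≈ 59.54 °C

T_f ≈ 59.5 °C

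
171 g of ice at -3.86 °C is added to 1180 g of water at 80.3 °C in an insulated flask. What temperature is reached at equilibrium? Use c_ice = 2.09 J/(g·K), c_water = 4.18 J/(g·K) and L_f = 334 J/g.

Setting the total heat transfer to zero:
warm ice to 0 °C: 171·2.09·(0 − (-3.86)) = 1379.5
  melt ice: 171·334 = 57114
  warm the meltwater: 714.78 T
  water cools: 1180·4.18·(T − 80.3) = 4932.4(T − 80.3)
5647.2 T = 396072 − 58494 = 337578
T ≈ 59.78 °C — above 0 °C, consistent with complete melting.

T_f ≈ 59.8 °C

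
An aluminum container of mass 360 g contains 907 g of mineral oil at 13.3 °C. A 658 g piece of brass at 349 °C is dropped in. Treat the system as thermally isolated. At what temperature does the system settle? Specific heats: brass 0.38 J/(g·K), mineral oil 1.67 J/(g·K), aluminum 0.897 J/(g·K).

T_f ≈ 53.5 °C

With ΣQ=0 the equilibrium temperature is the m·c-weighted mean:
T_f = (250.04*349 + 1514.7*13.3 + 322.92*13.3) / (250.04 + 1514.7 + 322.92)
    = 111704 / 2087.6 ≈ 53.51 °C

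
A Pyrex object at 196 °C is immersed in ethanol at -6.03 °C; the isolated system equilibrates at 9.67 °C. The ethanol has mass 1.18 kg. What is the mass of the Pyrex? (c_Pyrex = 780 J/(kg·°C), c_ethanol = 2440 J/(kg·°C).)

|Q_Pyrex| = |Q_ethanol|:
m·780·(196 − 9.67) = 1.18·2440·(9.67 − (-6.03))
145337 m = 45203  ⇒  m ≈ 0.311 kg

m ≈ 0.311 kg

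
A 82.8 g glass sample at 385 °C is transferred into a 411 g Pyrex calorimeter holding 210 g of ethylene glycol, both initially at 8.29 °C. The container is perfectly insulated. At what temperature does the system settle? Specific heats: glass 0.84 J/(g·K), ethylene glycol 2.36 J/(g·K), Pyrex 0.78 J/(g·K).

Conservation of energy gives ΣQ = 0:
82.8×0.84×(T − 385) + 210×2.36×(T − 8.29) + 411×0.78×(T − 8.29) = 0
885.73 T = 33544
T = 33544/885.73 ≈ 37.87 °C

T_f ≈ 37.9 °C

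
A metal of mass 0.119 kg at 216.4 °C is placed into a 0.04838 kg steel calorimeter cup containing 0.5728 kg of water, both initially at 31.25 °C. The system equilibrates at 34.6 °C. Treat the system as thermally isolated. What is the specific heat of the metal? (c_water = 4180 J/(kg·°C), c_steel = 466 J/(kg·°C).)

c ≈ 374 J/(kg·°C)

Net heat exchanged in the isolated system is zero:
0.119×c×(34.6 − 216.4) + 0.5728×4180×(34.6 − 31.25) + 0.04838×466×(34.6 − 31.25) = 0
-21.63 c = -8096.4
c = -8096.4/-21.63 ≈ 374.2 J/(kg·°C)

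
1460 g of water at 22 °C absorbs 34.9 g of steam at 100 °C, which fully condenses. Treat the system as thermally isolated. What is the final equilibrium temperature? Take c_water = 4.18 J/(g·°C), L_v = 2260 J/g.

T_f ≈ 36.4 °C

Net heat exchanged in the isolated system is zero:
condense steam: −34.9×2260 = −78874
  condensate cools 100→T: 34.9×4.18×(T − 100) = 145.88(T − 100)
  original water: 6102.8(T − 22)
6248.7 T = 78874 + 14588 + 134262 = 227724
T ≈ 36.44 °C, under the boiling point, so the assumption holds.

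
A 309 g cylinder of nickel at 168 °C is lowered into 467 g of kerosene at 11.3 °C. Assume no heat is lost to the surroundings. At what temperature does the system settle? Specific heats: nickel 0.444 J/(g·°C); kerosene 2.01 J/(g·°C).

T_f ≈ 31.3 °C

T_f = Σ m_i c_i T_i / Σ m_i c_i:
T_f = (137.2·168 + 938.67·11.3) / (137.2 + 938.67)
    = 33656 / 1075.9 ≈ 31.28 °C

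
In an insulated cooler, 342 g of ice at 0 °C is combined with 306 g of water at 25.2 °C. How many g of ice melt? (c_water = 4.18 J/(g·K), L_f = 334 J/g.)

m_melted ≈ 96.5 g

Heat available from the water dropping to 0 °C: 306·4.18·25.2 = 32233 J.
Melting all 342 g of ice would need 342·334 = 114228 J.
32233 J < 114228 J, so only part of the ice melts and the system sits at 0 °C.
m_melt = 32233 / L_f = 96.51 g.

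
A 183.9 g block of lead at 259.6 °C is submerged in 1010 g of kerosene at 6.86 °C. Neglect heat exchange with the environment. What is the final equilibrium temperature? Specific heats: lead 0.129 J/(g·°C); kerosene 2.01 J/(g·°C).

|Q_lead| = |Q_kerosene|:
183.9×0.129×(259.6 − T) = 1010×2.01×(T − 6.86)
23.72(259.6 − T) = 2030.1(T − 6.86)
2053.8 T = 20085  ⇒  T ≈ 9.78 °C

T_f ≈ 9.8 °C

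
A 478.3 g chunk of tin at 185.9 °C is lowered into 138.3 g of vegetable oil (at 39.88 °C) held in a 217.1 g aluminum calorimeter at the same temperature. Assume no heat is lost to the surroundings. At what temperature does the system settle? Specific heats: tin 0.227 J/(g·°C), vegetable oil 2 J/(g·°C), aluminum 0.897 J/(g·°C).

T_f ≈ 67.2 °C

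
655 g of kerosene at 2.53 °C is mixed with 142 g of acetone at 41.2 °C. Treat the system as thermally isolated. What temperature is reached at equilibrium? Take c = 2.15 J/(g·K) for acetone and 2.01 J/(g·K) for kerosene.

|Q_acetone| = |Q_kerosene|:
142×2.15×(41.2 − T) = 655×2.01×(T − 2.53)
305.3(41.2 − T) = 1316.5(T − 2.53)
1621.8 T = 15909  ⇒  T ≈ 9.81 °C

T_f ≈ 9.8 °C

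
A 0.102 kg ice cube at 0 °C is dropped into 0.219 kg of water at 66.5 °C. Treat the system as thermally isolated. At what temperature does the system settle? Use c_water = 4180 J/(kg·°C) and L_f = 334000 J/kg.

Energy balance with sensible and latent terms:
fusion: m_ice L_f = 0.102·334000 = 34068; warm the meltwater: 426.36 T; water: 915.42(T − 66.5)
1341.8 T = 60875 − 34068 = 26807
T ≈ 19.98 °C (positive, so assuming full melt was valid).

T_f ≈ 20.0 °C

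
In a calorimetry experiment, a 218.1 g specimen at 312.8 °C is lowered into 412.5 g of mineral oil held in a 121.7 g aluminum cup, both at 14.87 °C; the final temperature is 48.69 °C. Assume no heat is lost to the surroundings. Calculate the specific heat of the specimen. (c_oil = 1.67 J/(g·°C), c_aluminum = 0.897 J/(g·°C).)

c ≈ 0.469 J/(g·°C)

Net heat exchanged in the isolated system is zero:
218.1×c×(48.69 − 312.8) + 412.5×1.67×(48.69 − 14.87) + 121.7×0.897×(48.69 − 14.87) = 0
-57602 c = -26990
c = -26990/-57602 ≈ 0.4686 J/(g·°C)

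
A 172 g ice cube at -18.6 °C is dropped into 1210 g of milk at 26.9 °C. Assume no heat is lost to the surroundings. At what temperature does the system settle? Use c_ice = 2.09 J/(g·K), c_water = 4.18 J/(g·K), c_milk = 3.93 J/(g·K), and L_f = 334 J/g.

Energy balance with sensible and latent terms:
ice -18.6→0 °C: 172·2.09·18.6 = 6686.3; latent heat to melt: 172·334 = 57448; warm the meltwater: 718.96 T; milk: 4755.3(T − 26.9)
5474.3 T = 127918 − 64134 = 63783
T ≈ 11.65 °C — above 0 °C, consistent with complete melting.

T_f ≈ 11.7 °C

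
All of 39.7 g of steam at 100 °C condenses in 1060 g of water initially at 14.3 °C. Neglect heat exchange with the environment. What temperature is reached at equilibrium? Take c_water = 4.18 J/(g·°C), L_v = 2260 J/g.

T_f ≈ 36.9 °C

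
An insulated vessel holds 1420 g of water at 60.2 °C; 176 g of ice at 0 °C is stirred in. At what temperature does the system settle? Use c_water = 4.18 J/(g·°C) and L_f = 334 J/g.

Sum of m c ΔT and latent-heat terms is zero:
fusion: m_ice L_f = 176×334 = 58784; warm the meltwater: 735.68 T; water cools: 1420×4.18×(T − 60.2) = 5935.6(T − 60.2)
6671.3 T = 357323 − 58784 = 298539
T ≈ 44.75 °C — above 0 °C, consistent with complete melting.

T_f ≈ 44.7 °C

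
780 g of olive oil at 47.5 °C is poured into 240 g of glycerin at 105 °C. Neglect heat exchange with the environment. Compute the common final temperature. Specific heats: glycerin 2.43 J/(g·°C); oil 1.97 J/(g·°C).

T_f ≈ 63.3 °C

Heat gained plus heat lost sum to zero:
240*2.43*(T − 105) + 780*1.97*(T − 47.5) = 0
583.2(T − 105) + 1536.6(T − 47.5) = 0
(583.2 + 1536.6) T = 583.2*105 + 1536.6*47.5
T = 134224 / 2119.8 = 63.3 °C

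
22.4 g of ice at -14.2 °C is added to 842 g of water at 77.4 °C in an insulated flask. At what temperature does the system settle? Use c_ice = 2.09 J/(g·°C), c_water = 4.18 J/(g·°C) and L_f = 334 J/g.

T_f ≈ 73.1 °C

Energy balance with sensible and latent terms:
warm ice to 0 °C: 22.4·2.09·(0 − (-14.2)) = 664.79
  latent heat to melt: 22.4·334 = 7481.6
  warm the meltwater: 93.63 T
  water cools: 842·4.18·(T − 77.4) = 3519.6(T − 77.4)
3613.2 T = 272414 − 8146.4 = 264268
T ≈ 73.14 °C — above 0 °C, consistent with complete melting.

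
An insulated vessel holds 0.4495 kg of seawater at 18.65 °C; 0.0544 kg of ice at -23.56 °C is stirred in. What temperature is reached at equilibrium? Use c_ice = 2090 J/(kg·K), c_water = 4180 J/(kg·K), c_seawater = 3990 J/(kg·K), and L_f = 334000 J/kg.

T_f ≈ 6.2 °C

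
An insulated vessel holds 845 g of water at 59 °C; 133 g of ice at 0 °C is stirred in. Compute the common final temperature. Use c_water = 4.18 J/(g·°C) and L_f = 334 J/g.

T_f ≈ 40.1 °C

Let T be the final temperature. ΣQ_i = 0:
latent heat to melt: 133×334 = 44422; warm the meltwater: 555.94 T; water cools: 845×4.18×(T − 59) = 3532.1(T − 59)
4088 T = 208394 − 44422 = 163972
T ≈ 40.11 °C (positive, so assuming full melt was valid).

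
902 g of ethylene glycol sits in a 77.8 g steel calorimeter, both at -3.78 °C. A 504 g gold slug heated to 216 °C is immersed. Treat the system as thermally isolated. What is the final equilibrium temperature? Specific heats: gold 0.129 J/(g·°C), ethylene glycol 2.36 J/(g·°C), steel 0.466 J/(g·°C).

Net heat exchanged in the isolated system is zero:
504×0.129×(T − 216) + 902×2.36×(T − (-3.78)) + 77.8×0.466×(T − (-3.78)) = 0
65.02(T − 216) + 2128.7(T − (-3.78)) + 36.25(T − (-3.78)) = 0
2230 T = 5859.9
T = 5859.9/2230 ≈ 2.63 °C

T_f ≈ 2.6 °C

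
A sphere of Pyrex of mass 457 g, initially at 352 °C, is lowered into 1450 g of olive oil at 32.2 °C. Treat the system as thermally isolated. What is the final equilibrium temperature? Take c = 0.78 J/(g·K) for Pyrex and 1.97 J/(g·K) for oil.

Heat lost by the Pyrex equals heat gained by the oil:
457*0.78*(352 − T) = 1450*1.97*(T − 32.2)
356.46(352 − T) = 2856.5(T − 32.2)
3213 T = 217453  ⇒  T ≈ 67.68 °C

T_f ≈ 67.7 °C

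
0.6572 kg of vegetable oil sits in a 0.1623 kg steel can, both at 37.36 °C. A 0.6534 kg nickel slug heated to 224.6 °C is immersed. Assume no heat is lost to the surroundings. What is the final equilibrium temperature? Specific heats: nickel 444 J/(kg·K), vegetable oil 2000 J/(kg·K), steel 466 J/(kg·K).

T_f ≈ 69.7 °C

Let T be the final temperature. ΣQ_i = 0:
0.6534×444×(T − 224.6) + 0.6572×2000×(T − 37.36) + 0.1623×466×(T − 37.36) = 0
290.11(T − 224.6) + 1314.4(T − 37.36) + 75.63(T − 37.36) = 0
1680.1 T = 117090
T = 117090/1680.1 ≈ 69.69 °C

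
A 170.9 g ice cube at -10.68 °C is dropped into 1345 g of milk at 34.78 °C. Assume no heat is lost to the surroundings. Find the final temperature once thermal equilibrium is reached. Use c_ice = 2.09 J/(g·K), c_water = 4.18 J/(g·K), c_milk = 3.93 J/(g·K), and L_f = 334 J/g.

T_f ≈ 20.5 °C

Sum of m c ΔT and latent-heat terms is zero:
warm ice to 0 °C: 170.9×2.09×(0 − (-10.68)) = 3814.7; melt ice: 170.9×334 = 57081; warm the meltwater: 714.36 T; milk cools: 1345×3.93×(T − 34.78) = 5285.9(T − 34.78)
6000.2 T = 183842 − 60895 = 122947
T ≈ 20.49 °C — above 0 °C, consistent with complete melting.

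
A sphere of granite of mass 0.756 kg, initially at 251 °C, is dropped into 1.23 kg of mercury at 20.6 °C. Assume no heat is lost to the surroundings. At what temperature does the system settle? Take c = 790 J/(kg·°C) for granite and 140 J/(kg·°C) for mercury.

T_f ≈ 199.4 °C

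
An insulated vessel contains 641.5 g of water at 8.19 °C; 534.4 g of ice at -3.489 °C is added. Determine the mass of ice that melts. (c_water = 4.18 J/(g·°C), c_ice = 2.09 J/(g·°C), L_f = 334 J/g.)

m_melted ≈ 54.1 g

Cooling the water to 0 °C releases 641.5×4.18×8.19 = 21961 J.
Warming the ice to 0 °C takes 534.4×2.09×3.489 = 3896.9 J, leaving 18064 J for melting.
Fully melting the ice requires m_ice L_f = 534.4×334 = 178490 J.
18064 J < 178490 J, so only part of the ice melts and the system sits at 0 °C.
m_melt = 18064 / L_f = 54.08 g.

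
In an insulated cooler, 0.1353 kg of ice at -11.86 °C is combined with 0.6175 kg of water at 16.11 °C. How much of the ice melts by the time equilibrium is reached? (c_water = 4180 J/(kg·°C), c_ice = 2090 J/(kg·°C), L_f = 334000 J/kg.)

m_melted ≈ 0.114 kg

Cooling the water to 0 °C releases 0.6175·4180·16.11 = 41582 J.
Of that, 0.1353·2090·11.86 = 3353.7 J goes to bring the ice to 0 °C, leaving 38229 J.
Fully melting the ice requires m_ice L_f = 0.1353·334000 = 45190 J.
38229 J < 45190 J, so only part of the ice melts and the system sits at 0 °C.
m_melt = 38229 / L_f = 0.1145 kg.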